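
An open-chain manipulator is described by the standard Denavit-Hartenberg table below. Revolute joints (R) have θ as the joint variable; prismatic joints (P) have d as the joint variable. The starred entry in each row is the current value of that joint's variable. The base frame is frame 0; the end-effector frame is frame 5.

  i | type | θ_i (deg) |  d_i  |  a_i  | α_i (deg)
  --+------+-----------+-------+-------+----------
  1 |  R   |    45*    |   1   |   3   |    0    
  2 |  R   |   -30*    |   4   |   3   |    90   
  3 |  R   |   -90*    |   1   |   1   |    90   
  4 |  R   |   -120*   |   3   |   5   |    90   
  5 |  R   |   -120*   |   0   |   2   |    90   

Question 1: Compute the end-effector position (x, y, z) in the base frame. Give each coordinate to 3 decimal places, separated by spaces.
3.157 4.950 6.000

after link 1: o_1 = (2.1213, 2.1213, 1.0000)
after link 2: o_2 = (5.0191, 2.8978, 5.0000)
after link 3: o_3 = (5.2779, 1.9319, 4.0000)
after link 4: o_4 = (1.2594, 5.3380, 6.5000)
after link 5: o_5 = (3.1566, 4.9497, 6.0000)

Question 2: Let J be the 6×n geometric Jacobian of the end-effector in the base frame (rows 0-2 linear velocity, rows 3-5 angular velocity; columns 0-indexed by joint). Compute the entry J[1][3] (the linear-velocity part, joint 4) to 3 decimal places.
1.932

axis z_3 = (-0.9659,-0.2588,-0.0000); lever o_n−o_3 = (-2.1213,3.0179,2.0000)
cross product → J_v[:, 3] = (-0.5176,1.9319,-3.4641)
J_ω[:, 3] = z_3
entry J[1][3] = 1.9319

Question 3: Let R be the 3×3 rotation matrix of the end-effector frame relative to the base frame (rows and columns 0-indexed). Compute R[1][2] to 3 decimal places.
-0.854

End-effector z-axis (col 2 of R) = (-0.2888,-0.8539,-0.4330)
R[1][2] = -0.8539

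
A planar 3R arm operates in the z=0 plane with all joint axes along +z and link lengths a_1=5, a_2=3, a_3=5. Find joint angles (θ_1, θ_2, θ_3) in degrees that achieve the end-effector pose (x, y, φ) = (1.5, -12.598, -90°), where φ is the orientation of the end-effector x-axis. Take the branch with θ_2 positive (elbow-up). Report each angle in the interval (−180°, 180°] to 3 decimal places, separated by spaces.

wrist centre = target − a_3·(cos φ, sin φ) = (1.5000, -7.5980)
cos θ_2 = (59.9796−5²−3²)/(2·5·3) = 0.8660; θ_2 = 30.0044° (elbow-up)
β = atan2(-7.5980,1.5000) = -78.8323°; ψ = atan2(1.5002,7.5980) = 11.1693°
θ_1 = β − ψ = -90.0015°
θ_3 = φ − θ_1 − θ_2 = -30.0029° (wrapped to (-180°,180°])

-90.002 30.004 -30.003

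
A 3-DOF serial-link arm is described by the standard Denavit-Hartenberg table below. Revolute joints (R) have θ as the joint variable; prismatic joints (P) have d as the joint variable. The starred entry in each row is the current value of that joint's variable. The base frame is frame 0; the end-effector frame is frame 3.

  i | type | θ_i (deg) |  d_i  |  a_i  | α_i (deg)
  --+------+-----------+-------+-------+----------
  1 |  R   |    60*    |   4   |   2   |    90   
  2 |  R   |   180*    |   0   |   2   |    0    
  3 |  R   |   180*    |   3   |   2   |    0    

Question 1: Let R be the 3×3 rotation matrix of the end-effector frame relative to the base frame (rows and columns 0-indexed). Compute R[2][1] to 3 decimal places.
End-effector y-axis (col 1 of R) = (0.0000,0.0000,1.0000)
R[2][1] = 1.0000

1.000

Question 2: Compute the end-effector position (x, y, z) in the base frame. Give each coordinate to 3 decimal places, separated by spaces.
after link 1: o_1 = (1.0000, 1.7321, 4.0000)
after link 2: o_2 = (-0.0000, 0.0000, 4.0000)
after link 3: o_3 = (3.5981, 0.2321, 4.0000)

3.598 0.232 4.000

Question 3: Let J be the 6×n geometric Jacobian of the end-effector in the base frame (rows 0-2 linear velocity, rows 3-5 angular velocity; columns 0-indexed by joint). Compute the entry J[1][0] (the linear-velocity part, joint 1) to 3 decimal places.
3.598

axis z_0 = ẑ; lever o_n−o_0 = (3.5981,0.2321,4.0000)
cross product → J_v[:, 0] = (-0.2321,3.5981,0.0000)
J_ω[:, 0] = z_0
entry J[1][0] = 3.5981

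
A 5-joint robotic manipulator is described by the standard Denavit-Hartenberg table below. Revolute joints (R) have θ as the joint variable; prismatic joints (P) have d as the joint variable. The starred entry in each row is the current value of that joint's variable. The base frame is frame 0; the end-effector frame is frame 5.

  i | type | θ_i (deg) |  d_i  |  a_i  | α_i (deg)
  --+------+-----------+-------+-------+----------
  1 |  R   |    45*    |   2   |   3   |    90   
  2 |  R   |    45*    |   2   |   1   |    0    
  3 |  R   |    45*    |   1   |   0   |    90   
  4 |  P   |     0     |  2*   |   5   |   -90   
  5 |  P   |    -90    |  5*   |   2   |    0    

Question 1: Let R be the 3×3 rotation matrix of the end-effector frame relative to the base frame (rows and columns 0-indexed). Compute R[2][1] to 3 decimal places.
End-effector y-axis (col 1 of R) = (0.0000,0.0000,1.0000)
R[2][1] = 1.0000

1.000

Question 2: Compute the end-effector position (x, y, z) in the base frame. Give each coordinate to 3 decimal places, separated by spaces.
11.107 -0.207 7.707

after link 1: o_1 = (2.1213, 2.1213, 2.0000)
after link 2: o_2 = (4.0355, 1.2071, 2.7071)
after link 3: o_3 = (4.7426, 0.5000, 2.7071)
after link 4: o_4 = (6.1569, 1.9142, 7.7071)
after link 5: o_5 = (11.1066, -0.2071, 7.7071)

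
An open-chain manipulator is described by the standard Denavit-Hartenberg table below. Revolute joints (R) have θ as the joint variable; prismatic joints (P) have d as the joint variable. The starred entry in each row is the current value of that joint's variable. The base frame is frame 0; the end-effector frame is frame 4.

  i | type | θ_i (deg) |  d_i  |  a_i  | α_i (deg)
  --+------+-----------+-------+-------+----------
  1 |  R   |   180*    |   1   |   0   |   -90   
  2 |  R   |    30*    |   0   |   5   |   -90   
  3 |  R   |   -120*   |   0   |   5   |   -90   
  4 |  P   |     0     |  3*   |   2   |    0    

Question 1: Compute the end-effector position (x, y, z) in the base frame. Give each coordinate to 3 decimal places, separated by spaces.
-3.549 -7.562 -1.049

after link 1: o_1 = (0.0000, 0.0000, 1.0000)
after link 2: o_2 = (-4.3301, 0.0000, -1.5000)
after link 3: o_3 = (-2.1651, -4.3301, -0.2500)
after link 4: o_4 = (-3.5490, -7.5622, -1.0490)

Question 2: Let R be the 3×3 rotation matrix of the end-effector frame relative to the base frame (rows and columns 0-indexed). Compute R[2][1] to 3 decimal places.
0.866

End-effector y-axis (col 1 of R) = (-0.5000,0.0000,0.8660)
R[2][1] = 0.8660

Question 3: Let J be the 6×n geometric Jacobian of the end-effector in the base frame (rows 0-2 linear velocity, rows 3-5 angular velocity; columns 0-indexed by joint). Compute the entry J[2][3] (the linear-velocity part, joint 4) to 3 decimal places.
-0.433

prismatic axis z_3 = (-0.7500,-0.5000,-0.4330)
J_v[:, 3] = z_3; J_ω[:, 3] = (0,0,0)
entry J[2][3] = -0.4330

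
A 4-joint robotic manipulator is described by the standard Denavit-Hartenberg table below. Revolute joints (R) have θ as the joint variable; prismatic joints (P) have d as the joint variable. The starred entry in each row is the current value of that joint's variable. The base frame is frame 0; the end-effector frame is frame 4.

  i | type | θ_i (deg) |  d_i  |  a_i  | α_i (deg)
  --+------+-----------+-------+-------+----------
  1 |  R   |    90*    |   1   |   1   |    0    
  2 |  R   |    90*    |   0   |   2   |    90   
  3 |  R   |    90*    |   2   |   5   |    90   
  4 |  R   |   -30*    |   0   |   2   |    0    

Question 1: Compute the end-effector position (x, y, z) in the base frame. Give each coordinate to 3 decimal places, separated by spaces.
-2.000 2.000 7.732

after link 1: o_1 = (0.0000, 1.0000, 1.0000)
after link 2: o_2 = (-2.0000, 1.0000, 1.0000)
after link 3: o_3 = (-2.0000, 3.0000, 6.0000)
after link 4: o_4 = (-2.0000, 2.0000, 7.7321)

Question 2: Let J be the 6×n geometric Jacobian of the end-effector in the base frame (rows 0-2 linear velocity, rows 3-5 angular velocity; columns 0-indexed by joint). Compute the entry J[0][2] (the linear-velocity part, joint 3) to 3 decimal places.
axis z_2 = (0.0000,1.0000,0.0000); lever o_n−o_2 = (-0.0000,1.0000,6.7321)
cross product → J_v[:, 2] = (6.7321,-0.0000,0.0000)
J_ω[:, 2] = z_2
entry J[0][2] = 6.7321

6.732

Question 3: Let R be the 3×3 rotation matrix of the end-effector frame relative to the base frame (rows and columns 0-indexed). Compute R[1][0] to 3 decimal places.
-0.500

End-effector x-axis (col 0 of R) = (-0.0000,-0.5000,0.8660)
R[1][0] = -0.5000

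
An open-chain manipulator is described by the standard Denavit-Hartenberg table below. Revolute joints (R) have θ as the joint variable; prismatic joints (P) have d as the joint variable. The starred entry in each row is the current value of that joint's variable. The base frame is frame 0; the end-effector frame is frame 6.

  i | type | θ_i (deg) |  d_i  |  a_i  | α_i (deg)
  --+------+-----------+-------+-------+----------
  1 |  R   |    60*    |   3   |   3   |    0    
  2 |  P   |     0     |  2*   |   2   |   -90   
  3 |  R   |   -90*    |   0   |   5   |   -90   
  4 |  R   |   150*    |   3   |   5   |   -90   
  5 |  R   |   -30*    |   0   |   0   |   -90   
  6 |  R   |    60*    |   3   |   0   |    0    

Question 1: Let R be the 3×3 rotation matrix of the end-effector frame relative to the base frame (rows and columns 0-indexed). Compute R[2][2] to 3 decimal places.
-0.433

End-effector z-axis (col 2 of R) = (-0.2165,-0.8750,-0.4330)
R[2][2] = -0.4330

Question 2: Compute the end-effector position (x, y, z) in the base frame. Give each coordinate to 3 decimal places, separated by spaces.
5.516 3.053 4.371

after link 1: o_1 = (1.5000, 2.5981, 3.0000)
after link 2: o_2 = (2.5000, 4.3301, 5.0000)
after link 3: o_3 = (2.5000, 4.3301, 10.0000)
after link 4: o_4 = (6.1651, 5.6782, 5.6699)
after link 5: o_5 = (6.1651, 5.6782, 5.6699)
after link 6: o_6 = (5.5155, 3.0532, 4.3708)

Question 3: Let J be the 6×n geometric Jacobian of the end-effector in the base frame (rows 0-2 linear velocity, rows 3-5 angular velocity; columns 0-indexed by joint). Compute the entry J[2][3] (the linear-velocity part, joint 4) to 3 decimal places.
-3.250

axis z_3 = (0.5000,0.8660,-0.0000); lever o_n−o_3 = (3.0155,-1.2769,-5.6292)
cross product → J_v[:, 3] = (-4.8750,2.8146,-3.2500)
J_ω[:, 3] = z_3
entry J[2][3] = -3.2500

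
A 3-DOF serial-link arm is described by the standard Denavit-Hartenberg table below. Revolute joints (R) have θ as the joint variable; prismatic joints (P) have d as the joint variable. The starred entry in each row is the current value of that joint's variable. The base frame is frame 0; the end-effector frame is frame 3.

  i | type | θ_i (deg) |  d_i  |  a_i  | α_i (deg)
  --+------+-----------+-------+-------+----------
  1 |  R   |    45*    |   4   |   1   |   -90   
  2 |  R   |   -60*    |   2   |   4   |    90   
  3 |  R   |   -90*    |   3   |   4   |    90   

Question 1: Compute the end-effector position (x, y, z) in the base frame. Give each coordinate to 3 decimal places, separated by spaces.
after link 1: o_1 = (0.7071, 0.7071, 4.0000)
after link 2: o_2 = (0.7071, 3.5355, 7.4641)
after link 3: o_3 = (1.6984, -1.1300, 8.9641)

1.698 -1.130 8.964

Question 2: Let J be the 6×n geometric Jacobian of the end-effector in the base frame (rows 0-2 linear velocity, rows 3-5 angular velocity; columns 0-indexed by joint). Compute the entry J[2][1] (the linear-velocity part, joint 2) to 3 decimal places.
axis z_1 = (-0.7071,0.7071,0.0000); lever o_n−o_1 = (0.9913,-1.8371,4.9641)
cross product → J_v[:, 1] = (3.5101,3.5101,0.5981)
J_ω[:, 1] = z_1
entry J[2][1] = 0.5981

0.598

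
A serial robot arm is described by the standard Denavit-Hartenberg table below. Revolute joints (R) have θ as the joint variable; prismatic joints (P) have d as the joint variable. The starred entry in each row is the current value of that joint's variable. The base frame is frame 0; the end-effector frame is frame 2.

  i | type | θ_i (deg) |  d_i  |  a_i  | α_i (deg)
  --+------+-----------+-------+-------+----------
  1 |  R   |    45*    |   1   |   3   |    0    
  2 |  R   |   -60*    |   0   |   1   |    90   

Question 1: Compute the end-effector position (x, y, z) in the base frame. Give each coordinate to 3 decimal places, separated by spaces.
after link 1: o_1 = (2.1213, 2.1213, 1.0000)
after link 2: o_2 = (3.0872, 1.8625, 1.0000)

3.087 1.863 1.000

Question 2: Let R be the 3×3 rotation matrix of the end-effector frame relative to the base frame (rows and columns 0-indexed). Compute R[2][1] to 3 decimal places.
End-effector y-axis (col 1 of R) = (0.0000,0.0000,1.0000)
R[2][1] = 1.0000

1.000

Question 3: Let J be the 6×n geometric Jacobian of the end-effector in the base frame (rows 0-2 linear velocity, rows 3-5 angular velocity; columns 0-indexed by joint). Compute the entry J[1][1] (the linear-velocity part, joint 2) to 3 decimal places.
0.966

axis z_1 = (0.0000,0.0000,1.0000); lever o_n−o_1 = (0.9659,-0.2588,0.0000)
cross product → J_v[:, 1] = (0.2588,0.9659,-0.0000)
J_ω[:, 1] = z_1
entry J[1][1] = 0.9659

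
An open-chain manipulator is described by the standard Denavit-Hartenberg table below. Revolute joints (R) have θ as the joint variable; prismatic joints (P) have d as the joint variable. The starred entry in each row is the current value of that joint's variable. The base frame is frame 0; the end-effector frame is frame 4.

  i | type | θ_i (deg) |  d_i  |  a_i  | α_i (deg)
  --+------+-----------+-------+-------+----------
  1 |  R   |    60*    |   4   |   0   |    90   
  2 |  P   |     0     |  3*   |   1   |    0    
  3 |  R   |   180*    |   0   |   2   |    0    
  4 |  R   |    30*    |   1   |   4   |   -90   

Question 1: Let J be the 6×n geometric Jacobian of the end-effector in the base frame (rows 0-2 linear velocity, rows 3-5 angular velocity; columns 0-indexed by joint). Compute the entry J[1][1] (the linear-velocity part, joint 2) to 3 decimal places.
prismatic axis z_1 = (0.8660,-0.5000,0.0000)
J_v[:, 1] = z_1; J_ω[:, 1] = (0,0,0)
entry J[1][1] = -0.5000

-0.500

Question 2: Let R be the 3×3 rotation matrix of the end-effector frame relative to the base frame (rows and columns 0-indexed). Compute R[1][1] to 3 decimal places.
End-effector y-axis (col 1 of R) = (-0.8660,0.5000,-0.0000)
R[1][1] = 0.5000

0.500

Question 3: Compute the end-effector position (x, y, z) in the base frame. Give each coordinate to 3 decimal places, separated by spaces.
after link 1: o_1 = (0.0000, 0.0000, 4.0000)
after link 2: o_2 = (3.0981, -0.6340, 4.0000)
after link 3: o_3 = (2.0981, -2.3660, 4.0000)
after link 4: o_4 = (1.2321, -5.8660, 2.0000)

1.232 -5.866 2.000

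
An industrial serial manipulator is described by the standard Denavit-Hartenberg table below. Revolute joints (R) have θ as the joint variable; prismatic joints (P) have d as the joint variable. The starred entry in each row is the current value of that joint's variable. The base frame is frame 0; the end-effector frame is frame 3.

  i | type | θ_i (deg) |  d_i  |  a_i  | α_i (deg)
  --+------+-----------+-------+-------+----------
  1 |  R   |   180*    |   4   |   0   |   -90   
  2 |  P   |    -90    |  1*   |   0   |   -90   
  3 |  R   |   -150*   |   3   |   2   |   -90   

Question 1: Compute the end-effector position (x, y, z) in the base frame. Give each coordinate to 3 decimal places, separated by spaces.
-3.000 -2.000 2.268

after link 1: o_1 = (0.0000, 0.0000, 4.0000)
after link 2: o_2 = (-0.0000, -1.0000, 4.0000)
after link 3: o_3 = (-3.0000, -2.0000, 2.2679)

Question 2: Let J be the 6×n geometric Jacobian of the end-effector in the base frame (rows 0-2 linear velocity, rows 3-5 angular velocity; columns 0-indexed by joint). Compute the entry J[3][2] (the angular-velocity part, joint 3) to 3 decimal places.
-1.000

axis z_2 = (-1.0000,0.0000,-0.0000); lever o_n−o_2 = (-3.0000,-1.0000,-1.7321)
cross product → J_v[:, 2] = (-0.0000,-1.7321,1.0000)
J_ω[:, 2] = z_2
entry J[3][2] = -1.0000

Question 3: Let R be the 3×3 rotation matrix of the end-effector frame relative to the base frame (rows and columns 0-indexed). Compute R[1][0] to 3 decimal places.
-0.500

End-effector x-axis (col 0 of R) = (0.0000,-0.5000,-0.8660)
R[1][0] = -0.5000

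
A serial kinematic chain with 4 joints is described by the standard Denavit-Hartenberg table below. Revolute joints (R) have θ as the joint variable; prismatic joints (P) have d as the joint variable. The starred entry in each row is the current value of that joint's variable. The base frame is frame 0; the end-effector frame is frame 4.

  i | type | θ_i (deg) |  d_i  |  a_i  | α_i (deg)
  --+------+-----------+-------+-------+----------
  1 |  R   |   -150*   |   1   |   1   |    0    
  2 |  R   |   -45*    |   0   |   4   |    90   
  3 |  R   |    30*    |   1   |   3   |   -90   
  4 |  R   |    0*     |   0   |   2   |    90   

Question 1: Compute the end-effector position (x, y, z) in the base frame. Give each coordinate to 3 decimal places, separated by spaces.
-8.653 2.622 3.500

after link 1: o_1 = (-0.8660, -0.5000, 1.0000)
after link 2: o_2 = (-4.7297, 0.5353, 1.0000)
after link 3: o_3 = (-6.9805, 2.1736, 2.5000)
after link 4: o_4 = (-8.6535, 2.6219, 3.5000)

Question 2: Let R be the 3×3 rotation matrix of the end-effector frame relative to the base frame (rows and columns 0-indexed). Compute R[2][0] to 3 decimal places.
0.500

End-effector x-axis (col 0 of R) = (-0.8365,0.2241,0.5000)
R[2][0] = 0.5000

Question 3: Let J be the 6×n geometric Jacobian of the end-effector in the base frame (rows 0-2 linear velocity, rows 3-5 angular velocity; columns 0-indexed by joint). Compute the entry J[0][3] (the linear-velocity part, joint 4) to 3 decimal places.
-0.518

axis z_3 = (0.4830,-0.1294,0.8660); lever o_n−o_3 = (-1.6730,0.4483,1.0000)
cross product → J_v[:, 3] = (-0.5176,-1.9319,-0.0000)
J_ω[:, 3] = z_3
entry J[0][3] = -0.5176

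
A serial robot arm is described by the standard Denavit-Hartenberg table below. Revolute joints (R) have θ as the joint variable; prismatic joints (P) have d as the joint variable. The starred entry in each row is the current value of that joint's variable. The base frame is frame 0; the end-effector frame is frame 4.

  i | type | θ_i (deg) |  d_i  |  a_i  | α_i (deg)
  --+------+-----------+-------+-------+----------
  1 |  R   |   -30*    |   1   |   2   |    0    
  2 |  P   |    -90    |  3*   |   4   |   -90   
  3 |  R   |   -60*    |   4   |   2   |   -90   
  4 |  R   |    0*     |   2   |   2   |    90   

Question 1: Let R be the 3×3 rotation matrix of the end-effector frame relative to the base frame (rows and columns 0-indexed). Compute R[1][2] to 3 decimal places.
-0.500

End-effector z-axis (col 2 of R) = (0.8660,-0.5000,0.0000)
R[1][2] = -0.5000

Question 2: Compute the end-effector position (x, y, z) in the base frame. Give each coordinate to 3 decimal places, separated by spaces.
after link 1: o_1 = (1.7321, -1.0000, 1.0000)
after link 2: o_2 = (-0.2679, -4.4641, 4.0000)
after link 3: o_3 = (2.6962, -7.3301, 5.7321)
after link 4: o_4 = (1.3301, -9.6962, 6.4641)

1.330 -9.696 6.464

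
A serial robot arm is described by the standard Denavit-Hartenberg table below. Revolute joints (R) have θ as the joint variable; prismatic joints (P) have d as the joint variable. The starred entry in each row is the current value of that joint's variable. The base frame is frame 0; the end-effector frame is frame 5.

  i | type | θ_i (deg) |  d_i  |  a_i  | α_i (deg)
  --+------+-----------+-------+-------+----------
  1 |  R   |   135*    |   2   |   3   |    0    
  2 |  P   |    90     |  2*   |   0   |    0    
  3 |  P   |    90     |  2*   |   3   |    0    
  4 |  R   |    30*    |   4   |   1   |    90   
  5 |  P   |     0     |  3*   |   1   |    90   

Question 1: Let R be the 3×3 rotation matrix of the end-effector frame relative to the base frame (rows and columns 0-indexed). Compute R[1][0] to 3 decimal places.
End-effector x-axis (col 0 of R) = (0.9659,-0.2588,0.0000)
R[1][0] = -0.2588

-0.259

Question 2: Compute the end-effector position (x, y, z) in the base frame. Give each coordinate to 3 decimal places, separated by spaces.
1.155 -3.415 10.000

after link 1: o_1 = (-2.1213, 2.1213, 2.0000)
after link 2: o_2 = (-2.1213, 2.1213, 4.0000)
after link 3: o_3 = (-0.0000, -0.0000, 6.0000)
after link 4: o_4 = (0.9659, -0.2588, 10.0000)
after link 5: o_5 = (1.1554, -3.4154, 10.0000)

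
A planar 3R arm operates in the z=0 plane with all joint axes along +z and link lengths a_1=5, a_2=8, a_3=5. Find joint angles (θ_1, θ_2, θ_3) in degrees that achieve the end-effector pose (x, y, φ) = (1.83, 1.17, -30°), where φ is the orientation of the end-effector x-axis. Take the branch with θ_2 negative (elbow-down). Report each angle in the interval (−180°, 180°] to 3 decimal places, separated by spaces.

wrist centre = target − a_3·(cos φ, sin φ) = (-2.5001, 3.6700)
cos θ_2 = (19.7195−5²−8²)/(2·5·8) = -0.8660; θ_2 = -149.9978° (elbow-down)
β = atan2(3.6700,-2.5001) = 124.2640°; ψ = atan2(-4.0003,-1.9280) = -115.7331°
θ_1 = β − ψ = 239.9971°
θ_3 = φ − θ_1 − θ_2 = -119.9993° (wrapped to (-180°,180°])

-120.003 -149.998 -119.999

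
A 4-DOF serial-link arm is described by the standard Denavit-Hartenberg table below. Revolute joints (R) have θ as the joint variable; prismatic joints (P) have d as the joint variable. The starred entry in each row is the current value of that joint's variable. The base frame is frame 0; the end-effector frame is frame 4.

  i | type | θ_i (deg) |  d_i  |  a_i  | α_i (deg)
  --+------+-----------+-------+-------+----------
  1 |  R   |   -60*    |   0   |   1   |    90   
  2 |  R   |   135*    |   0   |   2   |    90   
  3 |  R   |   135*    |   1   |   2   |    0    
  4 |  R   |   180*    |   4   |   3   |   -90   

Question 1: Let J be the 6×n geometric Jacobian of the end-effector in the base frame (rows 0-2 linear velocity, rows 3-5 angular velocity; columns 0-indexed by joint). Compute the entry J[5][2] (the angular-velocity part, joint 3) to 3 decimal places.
axis z_2 = (0.3536,-0.6124,0.7071); lever o_n−o_2 = (2.1301,-2.2753,4.0355)
cross product → J_v[:, 2] = (-0.8624,0.0795,0.5000)
J_ω[:, 2] = z_2
entry J[5][2] = 0.7071

0.707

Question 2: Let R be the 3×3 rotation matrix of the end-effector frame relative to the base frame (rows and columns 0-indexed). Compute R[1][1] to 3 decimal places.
End-effector y-axis (col 1 of R) = (-0.3536,0.6124,-0.7071)
R[1][1] = 0.6124

0.612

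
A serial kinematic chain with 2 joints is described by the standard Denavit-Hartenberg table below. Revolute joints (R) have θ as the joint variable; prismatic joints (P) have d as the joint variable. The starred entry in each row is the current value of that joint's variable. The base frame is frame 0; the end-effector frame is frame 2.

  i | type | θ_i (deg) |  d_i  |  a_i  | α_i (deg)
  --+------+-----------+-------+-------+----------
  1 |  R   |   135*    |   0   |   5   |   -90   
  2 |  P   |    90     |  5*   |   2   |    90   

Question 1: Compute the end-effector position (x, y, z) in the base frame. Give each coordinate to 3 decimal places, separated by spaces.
-7.071 0.000 -2.000

after link 1: o_1 = (-3.5355, 3.5355, 0.0000)
after link 2: o_2 = (-7.0711, 0.0000, -2.0000)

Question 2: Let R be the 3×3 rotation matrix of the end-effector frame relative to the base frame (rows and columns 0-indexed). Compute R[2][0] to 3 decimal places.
-1.000

End-effector x-axis (col 0 of R) = (-0.0000,0.0000,-1.0000)
R[2][0] = -1.0000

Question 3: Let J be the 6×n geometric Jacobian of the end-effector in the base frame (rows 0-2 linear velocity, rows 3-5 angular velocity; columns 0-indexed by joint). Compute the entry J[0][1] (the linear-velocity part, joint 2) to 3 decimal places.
prismatic axis z_1 = (-0.7071,-0.7071,0.0000)
J_v[:, 1] = z_1; J_ω[:, 1] = (0,0,0)
entry J[0][1] = -0.7071

-0.707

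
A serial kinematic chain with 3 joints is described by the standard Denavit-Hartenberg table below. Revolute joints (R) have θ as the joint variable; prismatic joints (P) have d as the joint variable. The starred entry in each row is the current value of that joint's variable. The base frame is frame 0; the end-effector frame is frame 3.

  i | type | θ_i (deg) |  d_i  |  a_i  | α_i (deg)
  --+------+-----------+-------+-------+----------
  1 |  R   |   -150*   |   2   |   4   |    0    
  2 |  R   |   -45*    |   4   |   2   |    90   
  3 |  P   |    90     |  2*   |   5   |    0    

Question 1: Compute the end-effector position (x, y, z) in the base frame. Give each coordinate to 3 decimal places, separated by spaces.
-4.878 0.449 11.000

after link 1: o_1 = (-3.4641, -2.0000, 2.0000)
after link 2: o_2 = (-5.3960, -1.4824, 6.0000)
after link 3: o_3 = (-4.8783, 0.4495, 11.0000)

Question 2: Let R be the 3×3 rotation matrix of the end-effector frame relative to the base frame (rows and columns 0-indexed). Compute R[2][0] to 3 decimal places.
End-effector x-axis (col 0 of R) = (-0.0000,-0.0000,1.0000)
R[2][0] = 1.0000

1.000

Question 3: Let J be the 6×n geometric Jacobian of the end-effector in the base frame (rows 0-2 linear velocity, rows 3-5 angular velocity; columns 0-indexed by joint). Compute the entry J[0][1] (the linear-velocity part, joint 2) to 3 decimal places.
-2.449

axis z_1 = (0.0000,0.0000,1.0000); lever o_n−o_1 = (-1.4142,2.4495,9.0000)
cross product → J_v[:, 1] = (-2.4495,-1.4142,0.0000)
J_ω[:, 1] = z_1
entry J[0][1] = -2.4495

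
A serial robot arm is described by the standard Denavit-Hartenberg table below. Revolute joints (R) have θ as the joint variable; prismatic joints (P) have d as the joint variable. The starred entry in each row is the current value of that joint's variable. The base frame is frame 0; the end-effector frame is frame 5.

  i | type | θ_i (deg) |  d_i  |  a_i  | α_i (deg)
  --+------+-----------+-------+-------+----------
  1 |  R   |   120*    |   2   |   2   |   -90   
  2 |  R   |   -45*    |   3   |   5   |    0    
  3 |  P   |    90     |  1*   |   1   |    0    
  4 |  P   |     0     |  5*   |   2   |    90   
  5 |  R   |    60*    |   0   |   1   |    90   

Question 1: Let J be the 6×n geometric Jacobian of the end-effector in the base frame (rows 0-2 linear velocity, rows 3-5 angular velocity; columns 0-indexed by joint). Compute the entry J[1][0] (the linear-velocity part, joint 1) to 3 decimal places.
-12.549

axis z_0 = ẑ; lever o_n−o_0 = (-12.5494,2.0042,3.0607)
cross product → J_v[:, 0] = (-2.0042,-12.5494,0.0000)
J_ω[:, 0] = z_0
entry J[1][0] = -12.5494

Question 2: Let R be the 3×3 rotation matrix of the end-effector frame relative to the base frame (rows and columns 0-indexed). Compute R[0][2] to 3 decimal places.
End-effector z-axis (col 2 of R) = (0.1268,0.7803,-0.6124)
R[0][2] = 0.1268

0.127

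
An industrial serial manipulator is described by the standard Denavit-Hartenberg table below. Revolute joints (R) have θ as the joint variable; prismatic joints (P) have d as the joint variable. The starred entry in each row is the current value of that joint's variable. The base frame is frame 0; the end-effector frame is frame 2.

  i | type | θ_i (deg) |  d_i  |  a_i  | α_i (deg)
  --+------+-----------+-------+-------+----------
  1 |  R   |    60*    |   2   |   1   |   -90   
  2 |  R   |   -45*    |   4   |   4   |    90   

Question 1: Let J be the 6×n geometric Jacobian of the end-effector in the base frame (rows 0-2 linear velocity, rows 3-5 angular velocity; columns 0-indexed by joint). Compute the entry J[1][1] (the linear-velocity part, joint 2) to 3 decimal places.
axis z_1 = (-0.8660,0.5000,0.0000); lever o_n−o_1 = (-2.0499,4.4495,2.8284)
cross product → J_v[:, 1] = (1.4142,2.4495,-2.8284)
J_ω[:, 1] = z_1
entry J[1][1] = 2.4495

2.449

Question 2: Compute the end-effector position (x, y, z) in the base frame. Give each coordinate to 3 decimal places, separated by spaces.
-1.550 5.316 4.828

after link 1: o_1 = (0.5000, 0.8660, 2.0000)
after link 2: o_2 = (-1.5499, 5.3155, 4.8284)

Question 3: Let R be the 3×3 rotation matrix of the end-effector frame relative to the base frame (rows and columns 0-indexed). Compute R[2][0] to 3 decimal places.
End-effector x-axis (col 0 of R) = (0.3536,0.6124,0.7071)
R[2][0] = 0.7071

0.707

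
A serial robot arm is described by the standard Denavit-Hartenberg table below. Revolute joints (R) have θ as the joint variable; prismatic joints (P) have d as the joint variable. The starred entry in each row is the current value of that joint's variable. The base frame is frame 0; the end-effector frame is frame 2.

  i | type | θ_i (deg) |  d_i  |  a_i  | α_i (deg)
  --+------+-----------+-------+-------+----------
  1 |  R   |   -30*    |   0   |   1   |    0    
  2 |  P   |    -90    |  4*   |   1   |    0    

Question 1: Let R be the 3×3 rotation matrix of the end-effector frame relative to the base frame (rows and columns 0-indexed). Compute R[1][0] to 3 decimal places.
End-effector x-axis (col 0 of R) = (-0.5000,-0.8660,0.0000)
R[1][0] = -0.8660

-0.866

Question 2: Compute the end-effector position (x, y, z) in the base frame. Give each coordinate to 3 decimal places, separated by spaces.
0.366 -1.366 4.000

after link 1: o_1 = (0.8660, -0.5000, 0.0000)
after link 2: o_2 = (0.3660, -1.3660, 4.0000)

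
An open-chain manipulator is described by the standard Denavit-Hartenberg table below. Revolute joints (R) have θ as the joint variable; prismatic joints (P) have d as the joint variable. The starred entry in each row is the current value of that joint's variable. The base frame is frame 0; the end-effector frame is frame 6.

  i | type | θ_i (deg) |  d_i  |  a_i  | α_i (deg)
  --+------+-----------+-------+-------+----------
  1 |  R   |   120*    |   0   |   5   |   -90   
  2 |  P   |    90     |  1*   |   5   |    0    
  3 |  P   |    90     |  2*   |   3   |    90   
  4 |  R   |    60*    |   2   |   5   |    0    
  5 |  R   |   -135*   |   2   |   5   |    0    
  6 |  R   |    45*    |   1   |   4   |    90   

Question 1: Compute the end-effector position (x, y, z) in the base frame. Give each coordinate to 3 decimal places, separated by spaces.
after link 1: o_1 = (-2.5000, 4.3301, 0.0000)
after link 2: o_2 = (-3.3660, 3.8301, -5.0000)
after link 3: o_3 = (-3.5981, 0.2321, -5.0000)
after link 4: o_4 = (-6.0981, -4.0981, -7.0000)
after link 5: o_5 = (-1.2684, -2.8040, -9.0000)
after link 6: o_6 = (2.1957, -4.8040, -10.0000)

2.196 -4.804 -10.000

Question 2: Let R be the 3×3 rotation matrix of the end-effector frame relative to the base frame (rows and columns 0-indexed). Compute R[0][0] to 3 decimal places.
0.866

End-effector x-axis (col 0 of R) = (0.8660,-0.5000,-0.0000)
R[0][0] = 0.8660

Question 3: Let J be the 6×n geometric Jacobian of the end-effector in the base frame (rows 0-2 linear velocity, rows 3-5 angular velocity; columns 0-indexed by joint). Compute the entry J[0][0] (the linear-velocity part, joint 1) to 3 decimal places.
axis z_0 = ẑ; lever o_n−o_0 = (2.1957,-4.8040,-10.0000)
cross product → J_v[:, 0] = (4.8040,2.1957,-0.0000)
J_ω[:, 0] = z_0
entry J[0][0] = 4.8040

4.804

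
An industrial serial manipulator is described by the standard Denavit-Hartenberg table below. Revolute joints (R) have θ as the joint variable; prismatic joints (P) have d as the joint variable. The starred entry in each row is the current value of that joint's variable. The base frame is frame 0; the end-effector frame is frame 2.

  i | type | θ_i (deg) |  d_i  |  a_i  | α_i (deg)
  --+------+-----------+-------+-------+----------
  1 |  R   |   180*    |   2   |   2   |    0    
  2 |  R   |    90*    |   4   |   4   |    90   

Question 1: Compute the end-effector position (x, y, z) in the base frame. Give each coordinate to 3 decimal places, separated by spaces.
-2.000 -4.000 6.000

after link 1: o_1 = (-2.0000, 0.0000, 2.0000)
after link 2: o_2 = (-2.0000, -4.0000, 6.0000)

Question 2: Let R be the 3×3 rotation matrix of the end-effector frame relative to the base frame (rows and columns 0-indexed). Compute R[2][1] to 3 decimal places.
1.000

End-effector y-axis (col 1 of R) = (0.0000,-0.0000,1.0000)
R[2][1] = 1.0000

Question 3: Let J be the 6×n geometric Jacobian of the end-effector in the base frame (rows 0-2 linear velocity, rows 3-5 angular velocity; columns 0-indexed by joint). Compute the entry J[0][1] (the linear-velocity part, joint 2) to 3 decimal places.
axis z_1 = (0.0000,0.0000,1.0000); lever o_n−o_1 = (-0.0000,-4.0000,4.0000)
cross product → J_v[:, 1] = (4.0000,-0.0000,0.0000)
J_ω[:, 1] = z_1
entry J[0][1] = 4.0000

4.000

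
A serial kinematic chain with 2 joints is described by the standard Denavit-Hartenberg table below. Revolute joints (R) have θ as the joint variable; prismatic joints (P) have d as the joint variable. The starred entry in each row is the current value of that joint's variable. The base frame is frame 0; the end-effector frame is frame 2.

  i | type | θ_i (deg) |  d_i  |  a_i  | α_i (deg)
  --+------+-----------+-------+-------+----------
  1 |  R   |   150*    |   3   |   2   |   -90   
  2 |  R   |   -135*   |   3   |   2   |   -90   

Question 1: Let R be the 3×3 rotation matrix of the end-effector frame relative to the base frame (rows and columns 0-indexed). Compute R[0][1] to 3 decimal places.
0.500

End-effector y-axis (col 1 of R) = (0.5000,0.8660,-0.0000)
R[0][1] = 0.5000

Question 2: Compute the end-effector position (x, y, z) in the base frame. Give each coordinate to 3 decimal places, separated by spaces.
-2.007 -2.305 4.414

after link 1: o_1 = (-1.7321, 1.0000, 3.0000)
after link 2: o_2 = (-2.0073, -2.3052, 4.4142)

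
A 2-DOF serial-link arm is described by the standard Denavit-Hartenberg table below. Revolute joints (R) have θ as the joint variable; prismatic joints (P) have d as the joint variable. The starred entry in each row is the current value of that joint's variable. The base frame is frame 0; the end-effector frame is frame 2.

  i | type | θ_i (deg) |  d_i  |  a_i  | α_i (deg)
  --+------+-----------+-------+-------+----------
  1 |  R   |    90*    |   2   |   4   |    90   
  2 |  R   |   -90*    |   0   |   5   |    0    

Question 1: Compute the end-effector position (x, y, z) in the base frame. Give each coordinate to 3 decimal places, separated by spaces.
after link 1: o_1 = (0.0000, 4.0000, 2.0000)
after link 2: o_2 = (0.0000, 4.0000, -3.0000)

0.000 4.000 -3.000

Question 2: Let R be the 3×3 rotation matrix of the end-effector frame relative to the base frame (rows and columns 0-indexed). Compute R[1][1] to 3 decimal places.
1.000

End-effector y-axis (col 1 of R) = (0.0000,1.0000,0.0000)
R[1][1] = 1.0000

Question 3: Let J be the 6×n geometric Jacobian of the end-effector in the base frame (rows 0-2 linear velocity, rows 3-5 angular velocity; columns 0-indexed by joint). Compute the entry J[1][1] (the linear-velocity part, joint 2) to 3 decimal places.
axis z_1 = (1.0000,-0.0000,0.0000); lever o_n−o_1 = (0.0000,0.0000,-5.0000)
cross product → J_v[:, 1] = (0.0000,5.0000,0.0000)
J_ω[:, 1] = z_1
entry J[1][1] = 5.0000

5.000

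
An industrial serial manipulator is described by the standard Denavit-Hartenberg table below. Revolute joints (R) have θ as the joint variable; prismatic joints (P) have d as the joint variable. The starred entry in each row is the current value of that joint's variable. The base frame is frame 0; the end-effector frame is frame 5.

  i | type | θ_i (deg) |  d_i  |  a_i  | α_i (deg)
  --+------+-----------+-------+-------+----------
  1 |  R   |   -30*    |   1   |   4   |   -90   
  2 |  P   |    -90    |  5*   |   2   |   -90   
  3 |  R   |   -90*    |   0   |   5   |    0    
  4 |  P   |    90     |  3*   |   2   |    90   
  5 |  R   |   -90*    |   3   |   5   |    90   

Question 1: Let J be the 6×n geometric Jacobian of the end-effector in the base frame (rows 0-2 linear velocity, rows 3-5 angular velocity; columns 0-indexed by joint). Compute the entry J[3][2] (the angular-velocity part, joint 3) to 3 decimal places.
axis z_2 = (0.8660,-0.5000,-0.0000); lever o_n−o_2 = (2.2679,7.9282,2.0000)
cross product → J_v[:, 2] = (-1.0000,-1.7321,8.0000)
J_ω[:, 2] = z_2
entry J[3][2] = 0.8660

0.866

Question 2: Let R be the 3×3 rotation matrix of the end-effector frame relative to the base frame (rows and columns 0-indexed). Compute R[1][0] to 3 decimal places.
0.500

End-effector x-axis (col 0 of R) = (-0.8660,0.5000,0.0000)
R[1][0] = 0.5000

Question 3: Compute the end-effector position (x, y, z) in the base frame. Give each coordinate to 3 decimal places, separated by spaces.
after link 1: o_1 = (3.4641, -2.0000, 1.0000)
after link 2: o_2 = (5.9641, 2.3301, 3.0000)
after link 3: o_3 = (8.4641, 6.6603, 3.0000)
after link 4: o_4 = (11.0622, 5.1603, 5.0000)
after link 5: o_5 = (8.2321, 10.2583, 5.0000)

8.232 10.258 5.000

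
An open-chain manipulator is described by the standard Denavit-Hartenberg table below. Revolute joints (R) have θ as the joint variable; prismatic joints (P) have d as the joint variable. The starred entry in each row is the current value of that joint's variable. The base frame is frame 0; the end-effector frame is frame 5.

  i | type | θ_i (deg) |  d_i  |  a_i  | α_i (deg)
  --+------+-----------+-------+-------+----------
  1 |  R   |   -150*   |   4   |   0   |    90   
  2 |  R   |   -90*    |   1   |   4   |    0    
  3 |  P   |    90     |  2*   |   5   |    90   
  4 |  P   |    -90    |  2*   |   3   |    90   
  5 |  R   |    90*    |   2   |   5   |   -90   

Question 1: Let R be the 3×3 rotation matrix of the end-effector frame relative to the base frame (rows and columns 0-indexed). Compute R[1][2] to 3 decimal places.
0.866

End-effector z-axis (col 2 of R) = (-0.5000,0.8660,0.0000)
R[1][2] = 0.8660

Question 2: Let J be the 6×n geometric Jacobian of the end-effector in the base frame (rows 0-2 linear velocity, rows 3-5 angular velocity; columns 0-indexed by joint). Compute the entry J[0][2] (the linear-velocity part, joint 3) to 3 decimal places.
prismatic axis z_2 = (-0.5000,0.8660,0.0000)
J_v[:, 2] = z_2; J_ω[:, 2] = (0,0,0)
entry J[0][2] = -0.5000

-0.500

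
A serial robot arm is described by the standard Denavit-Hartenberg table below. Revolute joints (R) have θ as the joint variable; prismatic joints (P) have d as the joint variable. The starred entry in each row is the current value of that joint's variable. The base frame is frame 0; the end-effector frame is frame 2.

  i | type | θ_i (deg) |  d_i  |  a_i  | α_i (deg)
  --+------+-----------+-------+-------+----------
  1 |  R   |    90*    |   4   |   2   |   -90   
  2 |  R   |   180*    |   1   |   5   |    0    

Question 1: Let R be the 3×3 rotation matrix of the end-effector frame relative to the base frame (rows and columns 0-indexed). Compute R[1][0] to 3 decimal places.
End-effector x-axis (col 0 of R) = (-0.0000,-1.0000,-0.0000)
R[1][0] = -1.0000

-1.000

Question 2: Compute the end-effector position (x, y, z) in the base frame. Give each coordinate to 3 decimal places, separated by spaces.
after link 1: o_1 = (0.0000, 2.0000, 4.0000)
after link 2: o_2 = (-1.0000, -3.0000, 4.0000)

-1.000 -3.000 4.000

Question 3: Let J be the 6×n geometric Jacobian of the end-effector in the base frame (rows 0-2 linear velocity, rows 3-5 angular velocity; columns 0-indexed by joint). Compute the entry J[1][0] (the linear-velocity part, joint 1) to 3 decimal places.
-1.000

axis z_0 = ẑ; lever o_n−o_0 = (-1.0000,-3.0000,4.0000)
cross product → J_v[:, 0] = (3.0000,-1.0000,0.0000)
J_ω[:, 0] = z_0
entry J[1][0] = -1.0000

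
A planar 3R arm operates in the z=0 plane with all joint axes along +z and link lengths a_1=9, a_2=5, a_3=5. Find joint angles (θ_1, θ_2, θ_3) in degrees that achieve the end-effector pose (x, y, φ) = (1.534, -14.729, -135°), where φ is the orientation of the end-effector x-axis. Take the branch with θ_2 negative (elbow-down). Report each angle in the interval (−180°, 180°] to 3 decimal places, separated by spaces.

-45.000 -60.005 -29.996

wrist centre = target − a_3·(cos φ, sin φ) = (5.0695, -11.1935)
cos θ_2 = (150.9939−9²−5²)/(2·9·5) = 0.4999; θ_2 = -60.0045° (elbow-down)
β = atan2(-11.1935,5.0695) = -65.6342°; ψ = atan2(-4.3303,11.4997) = -20.6344°
θ_1 = β − ψ = -44.9998°
θ_3 = φ − θ_1 − θ_2 = -29.9957° (wrapped to (-180°,180°])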